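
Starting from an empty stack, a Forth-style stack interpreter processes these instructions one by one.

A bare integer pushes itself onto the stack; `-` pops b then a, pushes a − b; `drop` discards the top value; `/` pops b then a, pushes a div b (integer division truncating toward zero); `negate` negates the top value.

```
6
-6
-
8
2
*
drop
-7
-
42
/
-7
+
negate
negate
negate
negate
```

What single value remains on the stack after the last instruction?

-7

6      : 6
-6     : 6 -6
-      : 12
8      : 12 8
2      : 12 8 2
*      : 12 16
drop   : 12
-7     : 12 -7
-      : 19
42     : 19 42
/      : 0
-7     : 0 -7
+      : -7
negate : 7
negate : -7
negate : 7
negate : -7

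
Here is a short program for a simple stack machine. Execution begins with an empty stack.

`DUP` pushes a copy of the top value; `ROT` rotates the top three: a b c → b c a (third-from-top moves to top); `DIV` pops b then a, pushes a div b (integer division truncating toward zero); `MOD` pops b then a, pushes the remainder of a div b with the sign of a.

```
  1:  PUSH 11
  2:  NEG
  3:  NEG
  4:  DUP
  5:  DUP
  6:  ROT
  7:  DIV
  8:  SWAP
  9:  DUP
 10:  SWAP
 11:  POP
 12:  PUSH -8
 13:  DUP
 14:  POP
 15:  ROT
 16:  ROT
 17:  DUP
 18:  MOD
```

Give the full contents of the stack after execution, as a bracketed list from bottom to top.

[-8, 1, 0]

PUSH 11 → [11]
NEG     → [-11]
NEG     → [11]
DUP     → [11, 11]
DUP     → [11, 11, 11]
ROT     → [11, 11, 11]
DIV     → [11, 1]
SWAP    → [1, 11]
DUP     → [1, 11, 11]
SWAP    → [1, 11, 11]
POP     → [1, 11]
PUSH -8 → [1, 11, -8]
DUP     → [1, 11, -8, -8]
POP     → [1, 11, -8]
ROT     → [11, -8, 1]
ROT     → [-8, 1, 11]
DUP     → [-8, 1, 11, 11]
MOD     → [-8, 1, 0]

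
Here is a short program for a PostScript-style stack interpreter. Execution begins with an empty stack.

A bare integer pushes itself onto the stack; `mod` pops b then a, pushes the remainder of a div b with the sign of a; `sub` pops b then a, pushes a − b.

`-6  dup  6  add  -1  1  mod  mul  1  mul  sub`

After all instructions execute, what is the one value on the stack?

-6  : -6
dup : -6 -6
6   : -6 -6 6
add : -6 0
-1  : -6 0 -1
1   : -6 0 -1 1
mod : -6 0 0
mul : -6 0
1   : -6 0 1
mul : -6 0
sub : -6

-6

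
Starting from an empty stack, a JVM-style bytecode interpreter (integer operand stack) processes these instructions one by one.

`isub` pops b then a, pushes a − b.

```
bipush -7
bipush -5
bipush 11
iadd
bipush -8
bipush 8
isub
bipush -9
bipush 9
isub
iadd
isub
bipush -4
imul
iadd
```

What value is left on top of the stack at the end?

bipush -7 -> [-7]
bipush -5 -> [-7, -5]
bipush 11 -> [-7, -5, 11]
iadd      -> [-7, 6]
bipush -8 -> [-7, 6, -8]
bipush 8  -> [-7, 6, -8, 8]
isub      -> [-7, 6, -16]
bipush -9 -> [-7, 6, -16, -9]
bipush 9  -> [-7, 6, -16, -9, 9]
isub      -> [-7, 6, -16, -18]
iadd      -> [-7, 6, -34]
isub      -> [-7, 40]
bipush -4 -> [-7, 40, -4]
imul      -> [-7, -160]
iadd      -> [-167]

-167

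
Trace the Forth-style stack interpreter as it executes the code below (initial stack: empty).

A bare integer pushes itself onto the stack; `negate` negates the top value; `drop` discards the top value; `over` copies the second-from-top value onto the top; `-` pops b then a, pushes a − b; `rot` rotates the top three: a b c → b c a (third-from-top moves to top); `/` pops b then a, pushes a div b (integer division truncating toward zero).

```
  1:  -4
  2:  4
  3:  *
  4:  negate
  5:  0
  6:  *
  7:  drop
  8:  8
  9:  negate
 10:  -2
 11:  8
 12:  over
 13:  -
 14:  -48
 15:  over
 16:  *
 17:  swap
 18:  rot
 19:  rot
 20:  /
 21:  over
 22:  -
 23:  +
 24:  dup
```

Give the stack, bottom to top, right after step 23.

[-8, 0]

-4     → [-4]
4      → [-4, 4]
*      → [-16]
negate → [16]
0      → [16, 0]
*      → [0]
drop   → []
8      → [8]
negate → [-8]
-2     → [-8, -2]
8      → [-8, -2, 8]
over   → [-8, -2, 8, -2]
-      → [-8, -2, 10]
-48    → [-8, -2, 10, -48]
over   → [-8, -2, 10, -48, 10]
*      → [-8, -2, 10, -480]
swap   → [-8, -2, -480, 10]
rot    → [-8, -480, 10, -2]
rot    → [-8, 10, -2, -480]
/      → [-8, 10, 0]
over   → [-8, 10, 0, 10]
-      → [-8, 10, -10]
+      → [-8, 0]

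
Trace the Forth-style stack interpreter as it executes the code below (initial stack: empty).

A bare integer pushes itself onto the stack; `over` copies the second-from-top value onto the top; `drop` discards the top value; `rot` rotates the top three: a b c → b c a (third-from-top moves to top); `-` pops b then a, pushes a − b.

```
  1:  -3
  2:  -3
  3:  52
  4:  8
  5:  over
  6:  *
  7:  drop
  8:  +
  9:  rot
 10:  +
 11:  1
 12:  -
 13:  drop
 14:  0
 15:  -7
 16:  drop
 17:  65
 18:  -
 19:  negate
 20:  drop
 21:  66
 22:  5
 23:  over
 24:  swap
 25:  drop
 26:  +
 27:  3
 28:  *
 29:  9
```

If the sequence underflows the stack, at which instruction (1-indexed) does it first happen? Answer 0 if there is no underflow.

9

-3   : [-3]
-3   : [-3, -3]
52   : [-3, -3, 52]
8    : [-3, -3, 52, 8]
over : [-3, -3, 52, 8, 52]
*    : [-3, -3, 52, 416]
drop : [-3, -3, 52]
+    : [-3, 49]
rot  — needs 3 operands, stack has 2 → underflow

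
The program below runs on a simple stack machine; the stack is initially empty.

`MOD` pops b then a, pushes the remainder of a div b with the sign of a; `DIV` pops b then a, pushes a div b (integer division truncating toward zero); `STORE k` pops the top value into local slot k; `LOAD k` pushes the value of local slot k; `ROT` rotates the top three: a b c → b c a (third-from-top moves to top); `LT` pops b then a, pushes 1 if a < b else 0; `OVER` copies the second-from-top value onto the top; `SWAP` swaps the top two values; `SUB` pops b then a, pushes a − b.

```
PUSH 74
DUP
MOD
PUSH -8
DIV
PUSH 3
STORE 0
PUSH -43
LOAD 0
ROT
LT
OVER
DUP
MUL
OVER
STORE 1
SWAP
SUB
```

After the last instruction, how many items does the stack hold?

2

PUSH 74  : [74]
DUP      : [74, 74]
MOD      : [0]
PUSH -8  : [0, -8]
DIV      : [0]
PUSH 3   : [0, 3]
STORE 0  : [0]
PUSH -43 : [0, -43]
LOAD 0   : [0, -43, 3]
ROT      : [-43, 3, 0]
LT       : [-43, 0]
OVER     : [-43, 0, -43]
DUP      : [-43, 0, -43, -43]
MUL      : [-43, 0, 1849]
OVER     : [-43, 0, 1849, 0]
STORE 1  : [-43, 0, 1849]
SWAP     : [-43, 1849, 0]
SUB      : [-43, 1849]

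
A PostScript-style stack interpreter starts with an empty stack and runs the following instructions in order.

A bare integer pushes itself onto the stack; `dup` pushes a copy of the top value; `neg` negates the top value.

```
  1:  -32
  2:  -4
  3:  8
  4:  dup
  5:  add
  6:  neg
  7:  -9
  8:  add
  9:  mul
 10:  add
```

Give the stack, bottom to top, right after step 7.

-32 → [-32]
-4  → [-32, -4]
8   → [-32, -4, 8]
dup → [-32, -4, 8, 8]
add → [-32, -4, 16]
neg → [-32, -4, -16]
-9  → [-32, -4, -16, -9]

[-32, -4, -16, -9]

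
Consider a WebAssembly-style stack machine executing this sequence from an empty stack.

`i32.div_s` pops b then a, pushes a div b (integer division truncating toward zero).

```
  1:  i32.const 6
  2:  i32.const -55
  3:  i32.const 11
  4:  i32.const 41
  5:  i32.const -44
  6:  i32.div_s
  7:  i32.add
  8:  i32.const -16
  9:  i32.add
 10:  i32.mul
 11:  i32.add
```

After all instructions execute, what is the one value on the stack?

281

i32.const 6   -> 6
i32.const -55 -> 6 -55
i32.const 11  -> 6 -55 11
i32.const 41  -> 6 -55 11 41
i32.const -44 -> 6 -55 11 41 -44
i32.div_s     -> 6 -55 11 0
i32.add       -> 6 -55 11
i32.const -16 -> 6 -55 11 -16
i32.add       -> 6 -55 -5
i32.mul       -> 6 275
i32.add       -> 281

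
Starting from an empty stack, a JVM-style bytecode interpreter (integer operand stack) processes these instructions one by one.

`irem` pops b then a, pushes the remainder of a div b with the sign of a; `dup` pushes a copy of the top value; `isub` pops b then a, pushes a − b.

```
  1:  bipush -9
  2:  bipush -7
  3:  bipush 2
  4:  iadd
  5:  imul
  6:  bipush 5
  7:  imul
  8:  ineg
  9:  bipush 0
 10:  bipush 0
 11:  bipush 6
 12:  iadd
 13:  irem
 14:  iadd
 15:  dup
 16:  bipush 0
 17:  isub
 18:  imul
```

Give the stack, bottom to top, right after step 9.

bipush -9 -> [-9]
bipush -7 -> [-9, -7]
bipush 2  -> [-9, -7, 2]
iadd      -> [-9, -5]
imul      -> [45]
bipush 5  -> [45, 5]
imul      -> [225]
ineg      -> [-225]
bipush 0  -> [-225, 0]

[-225, 0]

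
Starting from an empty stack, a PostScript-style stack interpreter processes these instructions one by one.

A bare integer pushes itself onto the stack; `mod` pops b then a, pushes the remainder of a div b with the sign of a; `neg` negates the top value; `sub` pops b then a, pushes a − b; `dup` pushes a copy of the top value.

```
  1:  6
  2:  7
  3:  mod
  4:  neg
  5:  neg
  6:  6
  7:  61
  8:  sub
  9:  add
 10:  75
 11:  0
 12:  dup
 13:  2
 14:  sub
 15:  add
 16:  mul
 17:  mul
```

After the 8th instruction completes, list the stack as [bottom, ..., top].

[6, -55]

6   -> 6
7   -> 6 7
mod -> 6
neg -> -6
neg -> 6
6   -> 6 6
61  -> 6 6 61
sub -> 6 -55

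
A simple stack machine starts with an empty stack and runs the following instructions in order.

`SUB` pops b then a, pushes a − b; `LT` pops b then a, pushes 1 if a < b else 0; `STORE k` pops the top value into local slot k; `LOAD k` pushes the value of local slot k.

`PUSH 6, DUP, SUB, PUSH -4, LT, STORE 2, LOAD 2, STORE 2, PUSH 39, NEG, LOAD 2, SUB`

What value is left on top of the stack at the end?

-39

PUSH 6   [6]
DUP      [6, 6]
SUB      [0]
PUSH -4  [0, -4]
LT       [0]
STORE 2  []
LOAD 2   [0]
STORE 2  []
PUSH 39  [39]
NEG      [-39]
LOAD 2   [-39, 0]
SUB      [-39]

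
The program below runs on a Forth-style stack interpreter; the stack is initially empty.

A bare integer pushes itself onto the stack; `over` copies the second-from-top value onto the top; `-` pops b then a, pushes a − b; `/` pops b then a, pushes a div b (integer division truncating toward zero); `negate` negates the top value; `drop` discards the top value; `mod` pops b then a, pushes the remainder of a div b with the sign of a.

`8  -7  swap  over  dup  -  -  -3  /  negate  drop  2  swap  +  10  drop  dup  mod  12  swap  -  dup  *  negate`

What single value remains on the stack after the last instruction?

8      → 8
-7     → 8 -7
swap   → -7 8
over   → -7 8 -7
dup    → -7 8 -7 -7
-      → -7 8 0
-      → -7 8
-3     → -7 8 -3
/      → -7 -2
negate → -7 2
drop   → -7
2      → -7 2
swap   → 2 -7
+      → -5
10     → -5 10
drop   → -5
dup    → -5 -5
mod    → 0
12     → 0 12
swap   → 12 0
-      → 12
dup    → 12 12
*      → 144
negate → -144

-144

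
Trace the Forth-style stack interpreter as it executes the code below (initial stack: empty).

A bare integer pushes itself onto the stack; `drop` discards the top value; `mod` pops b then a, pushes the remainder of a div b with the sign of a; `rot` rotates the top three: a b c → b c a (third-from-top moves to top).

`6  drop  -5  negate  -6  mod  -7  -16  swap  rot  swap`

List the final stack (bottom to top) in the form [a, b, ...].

6      → 6
drop   → (empty)
-5     → -5
negate → 5
-6     → 5 -6
mod    → 5
-7     → 5 -7
-16    → 5 -7 -16
swap   → 5 -16 -7
rot    → -16 -7 5
swap   → -16 5 -7

[-16, 5, -7]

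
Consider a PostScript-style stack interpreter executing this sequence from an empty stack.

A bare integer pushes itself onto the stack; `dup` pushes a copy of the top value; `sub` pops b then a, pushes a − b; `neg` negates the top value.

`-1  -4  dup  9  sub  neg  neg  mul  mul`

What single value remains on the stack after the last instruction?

-1  → -1
-4  → -1 -4
dup → -1 -4 -4
9   → -1 -4 -4 9
sub → -1 -4 -13
neg → -1 -4 13
neg → -1 -4 -13
mul → -1 52
mul → -52

-52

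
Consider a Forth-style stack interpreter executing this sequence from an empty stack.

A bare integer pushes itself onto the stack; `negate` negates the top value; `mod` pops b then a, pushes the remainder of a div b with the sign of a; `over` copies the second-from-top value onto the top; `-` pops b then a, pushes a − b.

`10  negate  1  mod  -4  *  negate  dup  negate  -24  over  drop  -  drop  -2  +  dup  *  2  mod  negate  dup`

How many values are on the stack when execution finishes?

10     → [10]
negate → [-10]
1      → [-10, 1]
mod    → [0]
-4     → [0, -4]
*      → [0]
negate → [0]
dup    → [0, 0]
negate → [0, 0]
-24    → [0, 0, -24]
over   → [0, 0, -24, 0]
drop   → [0, 0, -24]
-      → [0, 24]
drop   → [0]
-2     → [0, -2]
+      → [-2]
dup    → [-2, -2]
*      → [4]
2      → [4, 2]
mod    → [0]
negate → [0]
dup    → [0, 0]

2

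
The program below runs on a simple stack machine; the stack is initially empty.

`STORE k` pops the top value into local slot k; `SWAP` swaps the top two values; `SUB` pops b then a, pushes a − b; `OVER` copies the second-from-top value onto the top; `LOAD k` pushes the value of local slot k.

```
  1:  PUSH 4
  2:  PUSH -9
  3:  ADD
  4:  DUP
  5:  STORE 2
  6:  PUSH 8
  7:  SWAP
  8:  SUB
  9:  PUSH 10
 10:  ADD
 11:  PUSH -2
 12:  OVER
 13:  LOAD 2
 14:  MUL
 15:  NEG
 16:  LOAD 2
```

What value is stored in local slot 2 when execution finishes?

-5

PUSH 4   [4]
PUSH -9  [4, -9]
ADD      [-5]
DUP      [-5, -5]
STORE 2  [-5]
PUSH 8   [-5, 8]
SWAP     [8, -5]
SUB      [13]
PUSH 10  [13, 10]
ADD      [23]
PUSH -2  [23, -2]
OVER     [23, -2, 23]
LOAD 2   [23, -2, 23, -5]
MUL      [23, -2, -115]
NEG      [23, -2, 115]
LOAD 2   [23, -2, 115, -5]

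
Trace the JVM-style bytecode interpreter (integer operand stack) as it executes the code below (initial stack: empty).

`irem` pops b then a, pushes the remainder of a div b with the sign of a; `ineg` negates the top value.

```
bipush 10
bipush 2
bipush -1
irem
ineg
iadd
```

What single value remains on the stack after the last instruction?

10

bipush 10 -> 10
bipush 2  -> 10 2
bipush -1 -> 10 2 -1
irem      -> 10 0
ineg      -> 10 0
iadd      -> 10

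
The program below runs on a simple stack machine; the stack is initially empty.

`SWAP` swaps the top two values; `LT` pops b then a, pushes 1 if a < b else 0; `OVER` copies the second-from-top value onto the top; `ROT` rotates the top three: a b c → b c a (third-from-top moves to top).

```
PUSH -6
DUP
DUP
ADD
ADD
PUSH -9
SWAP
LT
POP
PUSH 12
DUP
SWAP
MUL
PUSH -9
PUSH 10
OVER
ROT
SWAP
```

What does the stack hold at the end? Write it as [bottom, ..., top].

PUSH -6 → -6
DUP     → -6 -6
DUP     → -6 -6 -6
ADD     → -6 -12
ADD     → -18
PUSH -9 → -18 -9
SWAP    → -9 -18
LT      → 0
POP     → (empty)
PUSH 12 → 12
DUP     → 12 12
SWAP    → 12 12
MUL     → 144
PUSH -9 → 144 -9
PUSH 10 → 144 -9 10
OVER    → 144 -9 10 -9
ROT     → 144 10 -9 -9
SWAP    → 144 10 -9 -9

[144, 10, -9, -9]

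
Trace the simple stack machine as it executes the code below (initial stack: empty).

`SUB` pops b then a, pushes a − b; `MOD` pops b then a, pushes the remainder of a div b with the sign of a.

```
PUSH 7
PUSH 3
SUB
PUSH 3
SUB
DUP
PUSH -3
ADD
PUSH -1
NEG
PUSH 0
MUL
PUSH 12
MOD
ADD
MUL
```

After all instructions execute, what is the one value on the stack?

PUSH 7  → [7]
PUSH 3  → [7, 3]
SUB     → [4]
PUSH 3  → [4, 3]
SUB     → [1]
DUP     → [1, 1]
PUSH -3 → [1, 1, -3]
ADD     → [1, -2]
PUSH -1 → [1, -2, -1]
NEG     → [1, -2, 1]
PUSH 0  → [1, -2, 1, 0]
MUL     → [1, -2, 0]
PUSH 12 → [1, -2, 0, 12]
MOD     → [1, -2, 0]
ADD     → [1, -2]
MUL     → [-2]

-2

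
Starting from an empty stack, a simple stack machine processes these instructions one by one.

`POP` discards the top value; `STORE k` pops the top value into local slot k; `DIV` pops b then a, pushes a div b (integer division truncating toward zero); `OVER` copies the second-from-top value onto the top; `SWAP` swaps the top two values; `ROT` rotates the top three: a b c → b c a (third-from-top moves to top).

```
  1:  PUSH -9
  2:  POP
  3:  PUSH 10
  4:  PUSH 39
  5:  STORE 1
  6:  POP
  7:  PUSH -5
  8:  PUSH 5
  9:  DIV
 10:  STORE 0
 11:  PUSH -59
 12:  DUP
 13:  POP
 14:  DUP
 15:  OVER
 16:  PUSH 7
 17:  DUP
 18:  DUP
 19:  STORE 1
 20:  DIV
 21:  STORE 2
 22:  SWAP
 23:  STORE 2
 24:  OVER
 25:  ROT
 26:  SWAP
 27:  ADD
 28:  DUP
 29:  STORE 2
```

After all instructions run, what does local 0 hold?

PUSH -9   -9
POP       (empty)
PUSH 10   10
PUSH 39   10 39
STORE 1   10
POP       (empty)
PUSH -5   -5
PUSH 5    -5 5
DIV       -1
STORE 0   (empty)
PUSH -59  -59
DUP       -59 -59
POP       -59
DUP       -59 -59
OVER      -59 -59 -59
PUSH 7    -59 -59 -59 7
DUP       -59 -59 -59 7 7
DUP       -59 -59 -59 7 7 7
STORE 1   -59 -59 -59 7 7
DIV       -59 -59 -59 1
STORE 2   -59 -59 -59
SWAP      -59 -59 -59
STORE 2   -59 -59
OVER      -59 -59 -59
ROT       -59 -59 -59
SWAP      -59 -59 -59
ADD       -59 -118
DUP       -59 -118 -118
STORE 2   -59 -118

-1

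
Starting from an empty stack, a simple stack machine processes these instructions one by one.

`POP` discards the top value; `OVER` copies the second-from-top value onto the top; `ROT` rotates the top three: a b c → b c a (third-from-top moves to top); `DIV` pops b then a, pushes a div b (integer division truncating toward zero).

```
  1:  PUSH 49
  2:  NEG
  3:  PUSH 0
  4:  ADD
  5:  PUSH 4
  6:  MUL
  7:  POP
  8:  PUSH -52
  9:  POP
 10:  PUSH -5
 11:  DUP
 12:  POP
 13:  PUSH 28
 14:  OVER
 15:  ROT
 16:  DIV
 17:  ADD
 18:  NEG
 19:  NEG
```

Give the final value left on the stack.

29

PUSH 49   49
NEG       -49
PUSH 0    -49 0
ADD       -49
PUSH 4    -49 4
MUL       -196
POP       (empty)
PUSH -52  -52
POP       (empty)
PUSH -5   -5
DUP       -5 -5
POP       -5
PUSH 28   -5 28
OVER      -5 28 -5
ROT       28 -5 -5
DIV       28 1
ADD       29
NEG       -29
NEG       29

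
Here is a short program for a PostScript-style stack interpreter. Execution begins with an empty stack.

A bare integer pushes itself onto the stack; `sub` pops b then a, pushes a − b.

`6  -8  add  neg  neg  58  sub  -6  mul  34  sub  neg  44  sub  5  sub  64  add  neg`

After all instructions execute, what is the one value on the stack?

311

6   -> 6
-8  -> 6 -8
add -> -2
neg -> 2
neg -> -2
58  -> -2 58
sub -> -60
-6  -> -60 -6
mul -> 360
34  -> 360 34
sub -> 326
neg -> -326
44  -> -326 44
sub -> -370
5   -> -370 5
sub -> -375
64  -> -375 64
add -> -311
neg -> 311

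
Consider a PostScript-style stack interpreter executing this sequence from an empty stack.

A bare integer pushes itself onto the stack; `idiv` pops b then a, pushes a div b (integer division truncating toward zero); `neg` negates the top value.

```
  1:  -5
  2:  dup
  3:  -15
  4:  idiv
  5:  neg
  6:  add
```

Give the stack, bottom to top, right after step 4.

-5   -> [-5]
dup  -> [-5, -5]
-15  -> [-5, -5, -15]
idiv -> [-5, 0]

[-5, 0]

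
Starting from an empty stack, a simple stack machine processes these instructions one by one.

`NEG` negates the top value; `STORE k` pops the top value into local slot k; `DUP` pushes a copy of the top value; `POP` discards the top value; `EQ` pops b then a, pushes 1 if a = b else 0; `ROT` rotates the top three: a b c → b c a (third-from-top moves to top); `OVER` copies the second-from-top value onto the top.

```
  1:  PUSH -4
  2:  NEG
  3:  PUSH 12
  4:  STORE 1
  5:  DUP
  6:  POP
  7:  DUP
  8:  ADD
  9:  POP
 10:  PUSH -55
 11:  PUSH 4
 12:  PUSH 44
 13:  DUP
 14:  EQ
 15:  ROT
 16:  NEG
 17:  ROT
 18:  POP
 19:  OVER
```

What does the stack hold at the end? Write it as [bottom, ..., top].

PUSH -4  : [-4]
NEG      : [4]
PUSH 12  : [4, 12]
STORE 1  : [4]
DUP      : [4, 4]
POP      : [4]
DUP      : [4, 4]
ADD      : [8]
POP      : []
PUSH -55 : [-55]
PUSH 4   : [-55, 4]
PUSH 44  : [-55, 4, 44]
DUP      : [-55, 4, 44, 44]
EQ       : [-55, 4, 1]
ROT      : [4, 1, -55]
NEG      : [4, 1, 55]
ROT      : [1, 55, 4]
POP      : [1, 55]
OVER     : [1, 55, 1]

[1, 55, 1]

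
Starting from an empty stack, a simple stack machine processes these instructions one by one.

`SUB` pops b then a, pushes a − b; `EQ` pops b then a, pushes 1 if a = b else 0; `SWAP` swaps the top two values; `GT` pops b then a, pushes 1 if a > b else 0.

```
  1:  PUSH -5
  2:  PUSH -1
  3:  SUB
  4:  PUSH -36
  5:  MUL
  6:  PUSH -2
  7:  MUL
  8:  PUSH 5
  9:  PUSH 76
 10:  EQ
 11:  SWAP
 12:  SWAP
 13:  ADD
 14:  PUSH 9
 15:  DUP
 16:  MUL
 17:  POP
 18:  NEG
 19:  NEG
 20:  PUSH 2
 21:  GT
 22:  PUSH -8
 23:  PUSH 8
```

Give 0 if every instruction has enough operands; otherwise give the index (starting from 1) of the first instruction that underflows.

PUSH -5  : [-5]
PUSH -1  : [-5, -1]
SUB      : [-4]
PUSH -36 : [-4, -36]
MUL      : [144]
PUSH -2  : [144, -2]
MUL      : [-288]
PUSH 5   : [-288, 5]
PUSH 76  : [-288, 5, 76]
EQ       : [-288, 0]
SWAP     : [0, -288]
SWAP     : [-288, 0]
ADD      : [-288]
PUSH 9   : [-288, 9]
DUP      : [-288, 9, 9]
MUL      : [-288, 81]
POP      : [-288]
NEG      : [288]
NEG      : [-288]
PUSH 2   : [-288, 2]
GT       : [0]
PUSH -8  : [0, -8]
PUSH 8   : [0, -8, 8]

0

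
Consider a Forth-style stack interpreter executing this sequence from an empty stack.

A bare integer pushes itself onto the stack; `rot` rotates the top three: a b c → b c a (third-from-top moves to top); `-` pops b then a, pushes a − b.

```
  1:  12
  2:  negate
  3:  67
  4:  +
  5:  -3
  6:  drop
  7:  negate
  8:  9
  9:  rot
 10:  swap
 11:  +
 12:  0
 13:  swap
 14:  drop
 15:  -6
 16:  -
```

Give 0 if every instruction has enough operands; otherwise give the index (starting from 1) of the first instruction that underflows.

9

12     → 12
negate → -12
67     → -12 67
+      → 55
-3     → 55 -3
drop   → 55
negate → -55
9      → -55 9
rot  — needs 3 operands, stack has 2 → underflow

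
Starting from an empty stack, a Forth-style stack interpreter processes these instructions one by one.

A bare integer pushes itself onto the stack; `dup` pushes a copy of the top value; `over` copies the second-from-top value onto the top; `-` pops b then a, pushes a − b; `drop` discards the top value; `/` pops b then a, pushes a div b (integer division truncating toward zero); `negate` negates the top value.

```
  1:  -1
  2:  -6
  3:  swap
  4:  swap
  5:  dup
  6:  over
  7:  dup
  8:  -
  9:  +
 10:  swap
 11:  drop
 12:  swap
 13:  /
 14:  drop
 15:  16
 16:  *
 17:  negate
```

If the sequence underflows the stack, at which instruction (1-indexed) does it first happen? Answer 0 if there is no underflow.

16

-1   : -1
-6   : -1 -6
swap : -6 -1
swap : -1 -6
dup  : -1 -6 -6
over : -1 -6 -6 -6
dup  : -1 -6 -6 -6 -6
-    : -1 -6 -6 0
+    : -1 -6 -6
swap : -1 -6 -6
drop : -1 -6
swap : -6 -1
/    : 6
drop : (empty)
16   : 16
*  — needs 2 operands, stack has 1 → underflow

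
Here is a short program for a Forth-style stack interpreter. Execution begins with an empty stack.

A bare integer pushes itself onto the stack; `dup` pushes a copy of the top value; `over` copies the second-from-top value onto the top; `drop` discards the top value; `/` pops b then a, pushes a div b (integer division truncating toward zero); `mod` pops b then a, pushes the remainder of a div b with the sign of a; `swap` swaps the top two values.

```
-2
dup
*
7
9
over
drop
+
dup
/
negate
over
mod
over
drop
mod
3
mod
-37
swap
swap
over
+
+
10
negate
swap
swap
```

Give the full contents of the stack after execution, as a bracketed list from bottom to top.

-2     → [-2]
dup    → [-2, -2]
*      → [4]
7      → [4, 7]
9      → [4, 7, 9]
over   → [4, 7, 9, 7]
drop   → [4, 7, 9]
+      → [4, 16]
dup    → [4, 16, 16]
/      → [4, 1]
negate → [4, -1]
over   → [4, -1, 4]
mod    → [4, -1]
over   → [4, -1, 4]
drop   → [4, -1]
mod    → [0]
3      → [0, 3]
mod    → [0]
-37    → [0, -37]
swap   → [-37, 0]
swap   → [0, -37]
over   → [0, -37, 0]
+      → [0, -37]
+      → [-37]
10     → [-37, 10]
negate → [-37, -10]
swap   → [-10, -37]
swap   → [-37, -10]

[-37, -10]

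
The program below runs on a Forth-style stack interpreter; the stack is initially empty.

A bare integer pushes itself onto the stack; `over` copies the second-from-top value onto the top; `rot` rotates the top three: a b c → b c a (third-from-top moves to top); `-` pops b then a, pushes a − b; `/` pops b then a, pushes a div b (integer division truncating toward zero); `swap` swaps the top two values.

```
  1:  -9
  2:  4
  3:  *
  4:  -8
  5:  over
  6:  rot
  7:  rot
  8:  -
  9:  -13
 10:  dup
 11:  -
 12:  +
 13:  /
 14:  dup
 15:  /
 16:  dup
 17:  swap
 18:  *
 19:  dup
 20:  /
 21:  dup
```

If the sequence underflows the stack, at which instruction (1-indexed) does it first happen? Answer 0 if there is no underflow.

0

-9   -> -9
4    -> -9 4
*    -> -36
-8   -> -36 -8
over -> -36 -8 -36
rot  -> -8 -36 -36
rot  -> -36 -36 -8
-    -> -36 -28
-13  -> -36 -28 -13
dup  -> -36 -28 -13 -13
-    -> -36 -28 0
+    -> -36 -28
/    -> 1
dup  -> 1 1
/    -> 1
dup  -> 1 1
swap -> 1 1
*    -> 1
dup  -> 1 1
/    -> 1
dup  -> 1 1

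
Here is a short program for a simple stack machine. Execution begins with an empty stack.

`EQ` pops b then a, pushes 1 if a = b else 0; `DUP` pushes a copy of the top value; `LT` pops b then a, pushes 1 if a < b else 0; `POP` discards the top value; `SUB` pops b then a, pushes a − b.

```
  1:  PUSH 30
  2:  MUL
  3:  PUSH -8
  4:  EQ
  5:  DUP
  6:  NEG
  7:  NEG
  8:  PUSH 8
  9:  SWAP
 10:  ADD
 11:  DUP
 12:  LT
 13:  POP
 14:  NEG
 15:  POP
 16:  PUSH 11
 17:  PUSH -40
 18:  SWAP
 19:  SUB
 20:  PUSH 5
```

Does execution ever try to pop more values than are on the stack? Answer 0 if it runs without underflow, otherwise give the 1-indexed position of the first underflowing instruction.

PUSH 30 -> [30]
MUL  — needs 2 operands, stack has 1 → underflow

2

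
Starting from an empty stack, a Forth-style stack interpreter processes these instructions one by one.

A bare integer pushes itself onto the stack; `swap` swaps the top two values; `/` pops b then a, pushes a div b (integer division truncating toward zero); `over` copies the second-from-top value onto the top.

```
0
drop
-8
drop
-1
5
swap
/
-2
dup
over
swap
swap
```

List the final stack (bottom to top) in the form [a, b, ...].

0     [0]
drop  []
-8    [-8]
drop  []
-1    [-1]
5     [-1, 5]
swap  [5, -1]
/     [-5]
-2    [-5, -2]
dup   [-5, -2, -2]
over  [-5, -2, -2, -2]
swap  [-5, -2, -2, -2]
swap  [-5, -2, -2, -2]

[-5, -2, -2, -2]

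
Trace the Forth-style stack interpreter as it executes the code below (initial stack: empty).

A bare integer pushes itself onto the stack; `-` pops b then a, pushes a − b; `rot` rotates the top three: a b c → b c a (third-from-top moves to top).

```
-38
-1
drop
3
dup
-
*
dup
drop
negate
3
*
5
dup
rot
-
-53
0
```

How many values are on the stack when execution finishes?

-38     -38
-1      -38 -1
drop    -38
3       -38 3
dup     -38 3 3
-       -38 0
*       0
dup     0 0
drop    0
negate  0
3       0 3
*       0
5       0 5
dup     0 5 5
rot     5 5 0
-       5 5
-53     5 5 -53
0       5 5 -53 0

4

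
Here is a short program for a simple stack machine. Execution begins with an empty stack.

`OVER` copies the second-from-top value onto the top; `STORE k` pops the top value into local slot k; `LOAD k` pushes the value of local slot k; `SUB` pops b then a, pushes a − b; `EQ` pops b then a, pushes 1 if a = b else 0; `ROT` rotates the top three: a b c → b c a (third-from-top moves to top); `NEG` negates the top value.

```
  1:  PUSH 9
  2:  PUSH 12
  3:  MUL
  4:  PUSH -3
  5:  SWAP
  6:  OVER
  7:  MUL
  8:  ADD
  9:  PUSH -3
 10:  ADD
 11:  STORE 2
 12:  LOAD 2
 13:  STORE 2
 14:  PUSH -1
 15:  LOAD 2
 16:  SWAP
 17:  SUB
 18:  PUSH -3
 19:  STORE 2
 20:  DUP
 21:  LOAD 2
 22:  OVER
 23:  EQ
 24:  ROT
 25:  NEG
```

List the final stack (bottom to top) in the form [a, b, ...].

[-329, 0, 329]

PUSH 9  → 9
PUSH 12 → 9 12
MUL     → 108
PUSH -3 → 108 -3
SWAP    → -3 108
OVER    → -3 108 -3
MUL     → -3 -324
ADD     → -327
PUSH -3 → -327 -3
ADD     → -330
STORE 2 → (empty)
LOAD 2  → -330
STORE 2 → (empty)
PUSH -1 → -1
LOAD 2  → -1 -330
SWAP    → -330 -1
SUB     → -329
PUSH -3 → -329 -3
STORE 2 → -329
DUP     → -329 -329
LOAD 2  → -329 -329 -3
OVER    → -329 -329 -3 -329
EQ      → -329 -329 0
ROT     → -329 0 -329
NEG     → -329 0 329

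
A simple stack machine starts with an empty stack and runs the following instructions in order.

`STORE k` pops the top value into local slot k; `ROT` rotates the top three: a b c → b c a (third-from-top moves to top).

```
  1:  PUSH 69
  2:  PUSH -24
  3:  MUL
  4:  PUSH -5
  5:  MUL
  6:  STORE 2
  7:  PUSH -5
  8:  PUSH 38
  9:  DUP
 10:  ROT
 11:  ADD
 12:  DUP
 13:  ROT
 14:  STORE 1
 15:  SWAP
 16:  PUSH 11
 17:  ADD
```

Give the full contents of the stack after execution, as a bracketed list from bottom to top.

[33, 44]

PUSH 69  : 69
PUSH -24 : 69 -24
MUL      : -1656
PUSH -5  : -1656 -5
MUL      : 8280
STORE 2  : (empty)
PUSH -5  : -5
PUSH 38  : -5 38
DUP      : -5 38 38
ROT      : 38 38 -5
ADD      : 38 33
DUP      : 38 33 33
ROT      : 33 33 38
STORE 1  : 33 33
SWAP     : 33 33
PUSH 11  : 33 33 11
ADD      : 33 44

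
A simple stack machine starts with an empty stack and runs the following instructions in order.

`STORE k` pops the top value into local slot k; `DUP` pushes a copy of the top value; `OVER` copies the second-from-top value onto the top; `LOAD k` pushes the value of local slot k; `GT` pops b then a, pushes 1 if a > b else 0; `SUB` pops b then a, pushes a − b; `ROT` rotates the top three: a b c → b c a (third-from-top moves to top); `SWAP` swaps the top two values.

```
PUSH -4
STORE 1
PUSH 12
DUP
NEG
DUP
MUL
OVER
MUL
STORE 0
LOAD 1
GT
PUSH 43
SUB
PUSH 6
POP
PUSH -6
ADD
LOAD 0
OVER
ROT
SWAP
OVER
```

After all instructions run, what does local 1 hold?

PUSH -4 : -4
STORE 1 : (empty)
PUSH 12 : 12
DUP     : 12 12
NEG     : 12 -12
DUP     : 12 -12 -12
MUL     : 12 144
OVER    : 12 144 12
MUL     : 12 1728
STORE 0 : 12
LOAD 1  : 12 -4
GT      : 1
PUSH 43 : 1 43
SUB     : -42
PUSH 6  : -42 6
POP     : -42
PUSH -6 : -42 -6
ADD     : -48
LOAD 0  : -48 1728
OVER    : -48 1728 -48
ROT     : 1728 -48 -48
SWAP    : 1728 -48 -48
OVER    : 1728 -48 -48 -48

-4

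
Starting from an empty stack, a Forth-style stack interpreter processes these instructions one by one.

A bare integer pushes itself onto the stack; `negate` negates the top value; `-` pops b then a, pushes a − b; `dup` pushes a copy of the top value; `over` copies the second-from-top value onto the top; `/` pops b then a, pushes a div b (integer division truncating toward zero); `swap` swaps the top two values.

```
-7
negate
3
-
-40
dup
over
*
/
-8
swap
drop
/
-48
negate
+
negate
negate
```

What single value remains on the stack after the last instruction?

-7     → [-7]
negate → [7]
3      → [7, 3]
-      → [4]
-40    → [4, -40]
dup    → [4, -40, -40]
over   → [4, -40, -40, -40]
*      → [4, -40, 1600]
/      → [4, 0]
-8     → [4, 0, -8]
swap   → [4, -8, 0]
drop   → [4, -8]
/      → [0]
-48    → [0, -48]
negate → [0, 48]
+      → [48]
negate → [-48]
negate → [48]

48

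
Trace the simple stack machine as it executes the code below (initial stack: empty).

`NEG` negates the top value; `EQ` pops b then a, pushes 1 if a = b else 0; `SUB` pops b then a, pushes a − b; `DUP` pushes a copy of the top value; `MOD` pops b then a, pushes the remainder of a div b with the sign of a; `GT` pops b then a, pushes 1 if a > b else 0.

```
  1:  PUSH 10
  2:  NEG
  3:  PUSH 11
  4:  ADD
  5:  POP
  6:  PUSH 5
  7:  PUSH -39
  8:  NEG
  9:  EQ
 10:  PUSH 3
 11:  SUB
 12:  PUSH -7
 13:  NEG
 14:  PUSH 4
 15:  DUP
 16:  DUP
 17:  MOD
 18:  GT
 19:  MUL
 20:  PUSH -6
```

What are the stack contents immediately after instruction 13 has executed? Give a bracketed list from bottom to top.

PUSH 10  -> [10]
NEG      -> [-10]
PUSH 11  -> [-10, 11]
ADD      -> [1]
POP      -> []
PUSH 5   -> [5]
PUSH -39 -> [5, -39]
NEG      -> [5, 39]
EQ       -> [0]
PUSH 3   -> [0, 3]
SUB      -> [-3]
PUSH -7  -> [-3, -7]
NEG      -> [-3, 7]

[-3, 7]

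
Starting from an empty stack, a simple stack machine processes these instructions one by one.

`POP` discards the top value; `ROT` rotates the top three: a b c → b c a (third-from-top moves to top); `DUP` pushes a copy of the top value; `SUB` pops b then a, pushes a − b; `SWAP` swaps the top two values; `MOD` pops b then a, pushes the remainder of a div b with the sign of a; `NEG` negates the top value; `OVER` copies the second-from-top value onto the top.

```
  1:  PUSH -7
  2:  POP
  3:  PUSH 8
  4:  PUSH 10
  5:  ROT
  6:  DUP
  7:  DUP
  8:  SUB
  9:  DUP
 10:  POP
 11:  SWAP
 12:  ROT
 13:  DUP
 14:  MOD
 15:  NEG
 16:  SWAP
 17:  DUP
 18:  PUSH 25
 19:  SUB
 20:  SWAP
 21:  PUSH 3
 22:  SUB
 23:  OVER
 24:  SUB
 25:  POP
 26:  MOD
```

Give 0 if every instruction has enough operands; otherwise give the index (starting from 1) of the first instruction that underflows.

PUSH -7 : [-7]
POP     : []
PUSH 8  : [8]
PUSH 10 : [8, 10]
ROT  — needs 3 operands, stack has 2 → underflow

5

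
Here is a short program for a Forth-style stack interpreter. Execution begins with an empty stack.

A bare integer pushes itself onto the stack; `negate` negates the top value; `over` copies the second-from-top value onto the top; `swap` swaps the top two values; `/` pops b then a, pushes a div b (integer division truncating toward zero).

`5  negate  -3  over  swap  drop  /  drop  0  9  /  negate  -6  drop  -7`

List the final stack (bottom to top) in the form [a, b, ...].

[0, -7]

5      -> 5
negate -> -5
-3     -> -5 -3
over   -> -5 -3 -5
swap   -> -5 -5 -3
drop   -> -5 -5
/      -> 1
drop   -> (empty)
0      -> 0
9      -> 0 9
/      -> 0
negate -> 0
-6     -> 0 -6
drop   -> 0
-7     -> 0 -7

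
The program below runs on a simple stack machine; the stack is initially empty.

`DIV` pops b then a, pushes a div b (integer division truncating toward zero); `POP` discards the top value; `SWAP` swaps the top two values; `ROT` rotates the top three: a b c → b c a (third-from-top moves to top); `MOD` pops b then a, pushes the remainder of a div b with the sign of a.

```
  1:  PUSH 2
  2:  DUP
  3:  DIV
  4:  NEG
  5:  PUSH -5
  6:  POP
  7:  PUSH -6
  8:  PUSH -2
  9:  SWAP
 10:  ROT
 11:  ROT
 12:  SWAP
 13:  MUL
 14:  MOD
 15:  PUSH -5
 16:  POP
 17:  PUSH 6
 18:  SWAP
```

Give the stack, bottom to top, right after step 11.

[-6, -1, -2]

PUSH 2  : [2]
DUP     : [2, 2]
DIV     : [1]
NEG     : [-1]
PUSH -5 : [-1, -5]
POP     : [-1]
PUSH -6 : [-1, -6]
PUSH -2 : [-1, -6, -2]
SWAP    : [-1, -2, -6]
ROT     : [-2, -6, -1]
ROT     : [-6, -1, -2]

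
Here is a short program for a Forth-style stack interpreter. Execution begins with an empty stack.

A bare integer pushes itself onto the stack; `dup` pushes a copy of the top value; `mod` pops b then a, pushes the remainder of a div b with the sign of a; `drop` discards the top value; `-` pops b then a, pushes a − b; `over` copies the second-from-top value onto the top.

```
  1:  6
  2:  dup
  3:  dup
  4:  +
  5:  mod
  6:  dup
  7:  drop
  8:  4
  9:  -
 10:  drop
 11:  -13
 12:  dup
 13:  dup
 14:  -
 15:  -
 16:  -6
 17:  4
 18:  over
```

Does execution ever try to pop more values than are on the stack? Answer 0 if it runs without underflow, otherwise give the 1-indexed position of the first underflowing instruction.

0

6     [6]
dup   [6, 6]
dup   [6, 6, 6]
+     [6, 12]
mod   [6]
dup   [6, 6]
drop  [6]
4     [6, 4]
-     [2]
drop  []
-13   [-13]
dup   [-13, -13]
dup   [-13, -13, -13]
-     [-13, 0]
-     [-13]
-6    [-13, -6]
4     [-13, -6, 4]
over  [-13, -6, 4, -6]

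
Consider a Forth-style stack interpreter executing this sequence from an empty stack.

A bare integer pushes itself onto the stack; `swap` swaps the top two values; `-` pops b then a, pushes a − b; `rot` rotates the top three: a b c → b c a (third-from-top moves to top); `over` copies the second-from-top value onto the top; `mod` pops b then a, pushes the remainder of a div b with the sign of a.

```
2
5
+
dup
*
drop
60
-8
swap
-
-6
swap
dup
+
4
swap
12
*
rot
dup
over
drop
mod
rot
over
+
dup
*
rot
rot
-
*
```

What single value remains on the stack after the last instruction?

-26112

2    : [2]
5    : [2, 5]
+    : [7]
dup  : [7, 7]
*    : [49]
drop : []
60   : [60]
-8   : [60, -8]
swap : [-8, 60]
-    : [-68]
-6   : [-68, -6]
swap : [-6, -68]
dup  : [-6, -68, -68]
+    : [-6, -136]
4    : [-6, -136, 4]
swap : [-6, 4, -136]
12   : [-6, 4, -136, 12]
*    : [-6, 4, -1632]
rot  : [4, -1632, -6]
dup  : [4, -1632, -6, -6]
over : [4, -1632, -6, -6, -6]
drop : [4, -1632, -6, -6]
mod  : [4, -1632, 0]
rot  : [-1632, 0, 4]
over : [-1632, 0, 4, 0]
+    : [-1632, 0, 4]
dup  : [-1632, 0, 4, 4]
*    : [-1632, 0, 16]
rot  : [0, 16, -1632]
rot  : [16, -1632, 0]
-    : [16, -1632]
*    : [-26112]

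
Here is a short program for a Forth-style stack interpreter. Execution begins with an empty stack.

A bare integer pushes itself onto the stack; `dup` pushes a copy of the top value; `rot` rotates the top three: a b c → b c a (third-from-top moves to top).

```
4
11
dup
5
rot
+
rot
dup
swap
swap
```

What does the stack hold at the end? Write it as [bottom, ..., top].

[11, 16, 4, 4]

4    : [4]
11   : [4, 11]
dup  : [4, 11, 11]
5    : [4, 11, 11, 5]
rot  : [4, 11, 5, 11]
+    : [4, 11, 16]
rot  : [11, 16, 4]
dup  : [11, 16, 4, 4]
swap : [11, 16, 4, 4]
swap : [11, 16, 4, 4]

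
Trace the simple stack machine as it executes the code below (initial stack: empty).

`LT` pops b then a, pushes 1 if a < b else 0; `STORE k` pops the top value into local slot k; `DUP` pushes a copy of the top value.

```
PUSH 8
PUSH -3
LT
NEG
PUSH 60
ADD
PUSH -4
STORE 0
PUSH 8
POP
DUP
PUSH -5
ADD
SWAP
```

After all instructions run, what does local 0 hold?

PUSH 8  → [8]
PUSH -3 → [8, -3]
LT      → [0]
NEG     → [0]
PUSH 60 → [0, 60]
ADD     → [60]
PUSH -4 → [60, -4]
STORE 0 → [60]
PUSH 8  → [60, 8]
POP     → [60]
DUP     → [60, 60]
PUSH -5 → [60, 60, -5]
ADD     → [60, 55]
SWAP    → [55, 60]

-4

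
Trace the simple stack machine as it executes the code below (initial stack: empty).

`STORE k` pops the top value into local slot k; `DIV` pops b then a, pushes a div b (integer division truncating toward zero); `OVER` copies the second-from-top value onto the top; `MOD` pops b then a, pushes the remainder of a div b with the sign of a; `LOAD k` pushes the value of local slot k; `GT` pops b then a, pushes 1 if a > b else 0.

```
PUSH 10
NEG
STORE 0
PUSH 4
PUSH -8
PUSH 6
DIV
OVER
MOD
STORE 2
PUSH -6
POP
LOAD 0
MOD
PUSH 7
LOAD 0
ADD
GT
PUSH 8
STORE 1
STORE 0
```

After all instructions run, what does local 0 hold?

PUSH 10 → 10
NEG     → -10
STORE 0 → (empty)
PUSH 4  → 4
PUSH -8 → 4 -8
PUSH 6  → 4 -8 6
DIV     → 4 -1
OVER    → 4 -1 4
MOD     → 4 -1
STORE 2 → 4
PUSH -6 → 4 -6
POP     → 4
LOAD 0  → 4 -10
MOD     → 4
PUSH 7  → 4 7
LOAD 0  → 4 7 -10
ADD     → 4 -3
GT      → 1
PUSH 8  → 1 8
STORE 1 → 1
STORE 0 → (empty)

1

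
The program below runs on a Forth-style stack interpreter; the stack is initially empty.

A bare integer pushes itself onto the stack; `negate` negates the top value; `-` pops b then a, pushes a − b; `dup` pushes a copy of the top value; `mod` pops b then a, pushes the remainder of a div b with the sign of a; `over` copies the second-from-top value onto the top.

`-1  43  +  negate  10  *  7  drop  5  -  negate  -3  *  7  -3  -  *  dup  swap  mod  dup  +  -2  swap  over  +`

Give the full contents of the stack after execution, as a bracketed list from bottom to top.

-1     : [-1]
43     : [-1, 43]
+      : [42]
negate : [-42]
10     : [-42, 10]
*      : [-420]
7      : [-420, 7]
drop   : [-420]
5      : [-420, 5]
-      : [-425]
negate : [425]
-3     : [425, -3]
*      : [-1275]
7      : [-1275, 7]
-3     : [-1275, 7, -3]
-      : [-1275, 10]
*      : [-12750]
dup    : [-12750, -12750]
swap   : [-12750, -12750]
mod    : [0]
dup    : [0, 0]
+      : [0]
-2     : [0, -2]
swap   : [-2, 0]
over   : [-2, 0, -2]
+      : [-2, -2]

[-2, -2]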